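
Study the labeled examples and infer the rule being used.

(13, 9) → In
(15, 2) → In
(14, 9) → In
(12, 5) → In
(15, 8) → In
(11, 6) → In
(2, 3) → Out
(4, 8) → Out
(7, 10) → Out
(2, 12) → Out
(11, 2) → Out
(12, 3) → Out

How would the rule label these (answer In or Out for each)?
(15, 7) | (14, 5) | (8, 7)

In, In, Out

Every 'In' example satisfies: first > second AND sum ≥ 17. None of the 'Out' examples do.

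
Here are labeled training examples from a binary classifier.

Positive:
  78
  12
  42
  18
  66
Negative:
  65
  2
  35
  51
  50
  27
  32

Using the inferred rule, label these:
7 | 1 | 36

The pattern is that an item is 'Positive' exactly when: multiple of 6.
7 — 7 = 6·1 + 1, hence Negative. 1 — 1 = 6·0 + 1, hence Negative. 36 — 36 = 6·6, hence Positive.

Negative, Negative, Positive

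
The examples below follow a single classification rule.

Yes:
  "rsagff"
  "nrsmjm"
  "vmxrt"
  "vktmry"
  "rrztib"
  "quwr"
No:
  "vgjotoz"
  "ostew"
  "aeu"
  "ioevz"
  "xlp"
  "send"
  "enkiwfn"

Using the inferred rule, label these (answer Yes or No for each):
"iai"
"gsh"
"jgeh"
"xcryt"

No, No, No, Yes

The simplest hypothesis consistent with all the labels is: contains 'r'.
"iai": no 'r', lacks this property → No.
"gsh": no 'r', lacks this property → No.
"jgeh": no 'r', lacks this property → No.
"xcryt": has 'r', qualifies → Yes.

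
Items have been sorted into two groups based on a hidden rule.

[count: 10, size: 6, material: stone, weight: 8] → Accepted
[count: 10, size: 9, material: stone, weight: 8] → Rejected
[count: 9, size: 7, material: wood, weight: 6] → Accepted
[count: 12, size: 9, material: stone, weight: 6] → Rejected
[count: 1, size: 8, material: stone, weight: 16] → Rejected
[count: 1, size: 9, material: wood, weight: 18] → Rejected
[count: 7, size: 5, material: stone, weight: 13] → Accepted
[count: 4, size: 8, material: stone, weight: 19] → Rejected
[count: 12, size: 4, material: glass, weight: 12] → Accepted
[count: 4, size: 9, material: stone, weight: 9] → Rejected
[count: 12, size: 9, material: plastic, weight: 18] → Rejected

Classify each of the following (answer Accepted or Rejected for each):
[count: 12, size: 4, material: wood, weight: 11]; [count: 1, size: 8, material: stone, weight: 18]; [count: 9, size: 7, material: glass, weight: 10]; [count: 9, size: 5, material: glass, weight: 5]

Accepted, Rejected, Accepted, Accepted

The classifier is using: size ≤ 7.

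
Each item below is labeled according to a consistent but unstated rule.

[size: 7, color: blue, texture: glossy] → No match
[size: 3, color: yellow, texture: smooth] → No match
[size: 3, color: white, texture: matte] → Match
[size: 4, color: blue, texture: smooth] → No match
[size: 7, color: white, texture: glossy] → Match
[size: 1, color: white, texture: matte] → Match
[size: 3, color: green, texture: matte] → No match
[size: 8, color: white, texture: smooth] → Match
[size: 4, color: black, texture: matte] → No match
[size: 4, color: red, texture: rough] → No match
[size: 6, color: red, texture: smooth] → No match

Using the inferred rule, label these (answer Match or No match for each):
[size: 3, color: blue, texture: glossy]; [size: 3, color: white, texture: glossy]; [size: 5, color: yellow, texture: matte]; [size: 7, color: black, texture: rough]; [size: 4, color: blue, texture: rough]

A rule that fits every label: color is white — true of each 'Match' example, false of each 'No match' one.
No match: [size: 3, color: blue, texture: glossy], since color is blue. Match: [size: 3, color: white, texture: glossy], since color is white. No match: [size: 5, color: yellow, texture: matte], since color is yellow. No match: [size: 7, color: black, texture: rough], since color is black. No match: [size: 4, color: blue, texture: rough], since color is blue.

No match, Match, No match, No match, No match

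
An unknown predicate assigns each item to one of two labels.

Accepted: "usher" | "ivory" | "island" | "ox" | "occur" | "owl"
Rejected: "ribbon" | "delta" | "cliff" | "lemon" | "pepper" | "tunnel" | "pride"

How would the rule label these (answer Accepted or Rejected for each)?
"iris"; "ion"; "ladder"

Accepted, Accepted, Rejected

The common property of the 'Accepted' items is: starts with a vowel. No 'Rejected' item has it.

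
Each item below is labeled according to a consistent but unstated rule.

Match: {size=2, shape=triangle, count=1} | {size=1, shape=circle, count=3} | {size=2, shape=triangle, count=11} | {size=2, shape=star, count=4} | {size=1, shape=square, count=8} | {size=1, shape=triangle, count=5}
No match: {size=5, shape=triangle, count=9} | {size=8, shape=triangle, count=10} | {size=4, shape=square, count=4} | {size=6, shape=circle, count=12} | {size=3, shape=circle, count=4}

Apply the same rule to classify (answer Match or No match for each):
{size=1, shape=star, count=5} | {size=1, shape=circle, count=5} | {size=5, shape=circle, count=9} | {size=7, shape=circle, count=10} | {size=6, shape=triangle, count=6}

Match, Match, No match, No match, No match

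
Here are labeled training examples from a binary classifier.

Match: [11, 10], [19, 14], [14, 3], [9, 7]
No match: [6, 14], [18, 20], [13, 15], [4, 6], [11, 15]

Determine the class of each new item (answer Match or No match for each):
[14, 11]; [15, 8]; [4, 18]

Match, Match, No match

Rule: first > second. This holds for each 'Match' example and fails for each 'No match' one.
[14, 11]: 14 > 11, passes → Match.
[15, 8]: 15 > 8, passes → Match.
[4, 18]: 4 < 18, fails the rule → No match.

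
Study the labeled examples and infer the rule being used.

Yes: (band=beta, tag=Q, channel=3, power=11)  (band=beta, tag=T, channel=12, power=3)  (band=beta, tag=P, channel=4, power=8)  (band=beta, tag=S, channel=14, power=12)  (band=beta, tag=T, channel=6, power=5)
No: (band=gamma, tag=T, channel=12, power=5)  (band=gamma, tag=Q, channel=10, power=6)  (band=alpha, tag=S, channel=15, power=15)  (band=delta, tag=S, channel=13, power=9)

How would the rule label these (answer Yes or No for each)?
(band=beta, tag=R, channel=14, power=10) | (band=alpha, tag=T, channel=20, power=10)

Checking candidate rules against both groups, what survives is: band is beta.
(band=beta, tag=R, channel=14, power=10): band is beta, fits → Yes.
(band=alpha, tag=T, channel=20, power=10): band is alpha, lacks this property → No.

Yes, No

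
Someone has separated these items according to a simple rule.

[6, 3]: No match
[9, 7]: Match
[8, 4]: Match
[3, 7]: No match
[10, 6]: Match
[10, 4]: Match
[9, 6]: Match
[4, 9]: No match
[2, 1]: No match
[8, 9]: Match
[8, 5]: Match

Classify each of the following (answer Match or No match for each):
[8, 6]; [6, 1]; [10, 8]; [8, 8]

Match, No match, Match, Match

A rule that fits every label: first ≥ 7 — true of each 'Match' example, false of each 'No match' one.
[8, 6]: first 8, qualifies → Match. [6, 1]: first 6, fails this test → No match. [10, 8]: first 10, qualifies → Match. [8, 8]: first 8, qualifies → Match.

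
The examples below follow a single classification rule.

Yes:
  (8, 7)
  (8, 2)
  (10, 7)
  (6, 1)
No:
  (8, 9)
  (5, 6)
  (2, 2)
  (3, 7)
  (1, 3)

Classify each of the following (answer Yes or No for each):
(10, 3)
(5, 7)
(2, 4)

Yes, No, No

The common property of the 'Yes' items is: first > second. No 'No' item has it.
(10, 3): Yes (10 > 3). (5, 7): No (5 < 7). (2, 4): No (2 < 4).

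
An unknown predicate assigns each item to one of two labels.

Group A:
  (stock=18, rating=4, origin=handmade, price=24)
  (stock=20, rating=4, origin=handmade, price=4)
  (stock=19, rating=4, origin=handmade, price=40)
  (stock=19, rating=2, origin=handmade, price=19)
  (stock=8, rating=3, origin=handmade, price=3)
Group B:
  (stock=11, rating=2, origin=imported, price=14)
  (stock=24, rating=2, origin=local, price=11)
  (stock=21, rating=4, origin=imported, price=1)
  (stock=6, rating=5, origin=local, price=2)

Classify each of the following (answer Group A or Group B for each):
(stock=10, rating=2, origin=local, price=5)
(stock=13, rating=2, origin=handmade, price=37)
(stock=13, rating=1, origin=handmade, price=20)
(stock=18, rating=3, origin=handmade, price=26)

Comparing the two groups points to one rule — origin is handmade.

Group B, Group A, Group A, Group A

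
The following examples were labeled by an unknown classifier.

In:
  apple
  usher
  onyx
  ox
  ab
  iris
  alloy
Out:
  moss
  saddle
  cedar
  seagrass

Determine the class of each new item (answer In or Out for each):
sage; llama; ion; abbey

One predicate separates the groups cleanly: starts with a vowel.

Out, Out, In, In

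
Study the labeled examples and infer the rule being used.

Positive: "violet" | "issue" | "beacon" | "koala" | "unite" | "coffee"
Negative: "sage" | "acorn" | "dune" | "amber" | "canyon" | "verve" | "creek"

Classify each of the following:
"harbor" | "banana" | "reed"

Negative, Positive, Negative

The pattern is that an item is 'Positive' exactly when: has ≥ 3 vowels.
"harbor": 2 vowels — fails the rule, so Negative.
"banana": 3 vowels — qualifies, so Positive.
"reed": 2 vowels — fails the rule, so Negative.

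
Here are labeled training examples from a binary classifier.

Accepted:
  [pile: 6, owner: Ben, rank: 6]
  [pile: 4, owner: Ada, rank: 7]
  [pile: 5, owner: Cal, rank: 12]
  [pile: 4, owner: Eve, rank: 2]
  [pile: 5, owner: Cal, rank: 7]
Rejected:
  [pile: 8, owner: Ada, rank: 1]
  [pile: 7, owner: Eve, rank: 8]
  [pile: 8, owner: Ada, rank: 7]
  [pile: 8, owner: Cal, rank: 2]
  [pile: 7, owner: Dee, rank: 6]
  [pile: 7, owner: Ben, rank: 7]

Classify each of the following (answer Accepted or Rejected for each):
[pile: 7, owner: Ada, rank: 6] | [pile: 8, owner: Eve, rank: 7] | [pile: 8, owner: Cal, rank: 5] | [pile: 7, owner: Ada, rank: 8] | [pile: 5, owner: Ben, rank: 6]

Rejected, Rejected, Rejected, Rejected, Accepted

The classifier is using: pile ≤ 6.
[pile: 7, owner: Ada, rank: 6]: pile = 7 — lacks this property, so Rejected. [pile: 8, owner: Eve, rank: 7]: pile = 8 — lacks this property, so Rejected. [pile: 8, owner: Cal, rank: 5]: pile = 8 — lacks this property, so Rejected. [pile: 7, owner: Ada, rank: 8]: pile = 7 — lacks this property, so Rejected. [pile: 5, owner: Ben, rank: 6]: pile = 5 — meets the rule, so Accepted.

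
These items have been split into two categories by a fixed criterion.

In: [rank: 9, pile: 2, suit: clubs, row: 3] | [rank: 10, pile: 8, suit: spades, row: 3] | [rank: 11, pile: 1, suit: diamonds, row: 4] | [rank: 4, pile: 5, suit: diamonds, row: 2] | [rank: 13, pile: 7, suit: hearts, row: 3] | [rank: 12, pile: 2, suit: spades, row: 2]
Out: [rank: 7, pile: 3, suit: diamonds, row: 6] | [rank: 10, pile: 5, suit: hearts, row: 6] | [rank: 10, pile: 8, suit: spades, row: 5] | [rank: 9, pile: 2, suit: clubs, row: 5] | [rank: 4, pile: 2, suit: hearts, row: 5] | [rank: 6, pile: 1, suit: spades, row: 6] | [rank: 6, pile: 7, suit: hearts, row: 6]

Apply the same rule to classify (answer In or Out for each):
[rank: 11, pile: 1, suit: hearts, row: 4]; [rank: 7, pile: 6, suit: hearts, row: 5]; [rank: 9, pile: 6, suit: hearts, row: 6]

In, Out, Out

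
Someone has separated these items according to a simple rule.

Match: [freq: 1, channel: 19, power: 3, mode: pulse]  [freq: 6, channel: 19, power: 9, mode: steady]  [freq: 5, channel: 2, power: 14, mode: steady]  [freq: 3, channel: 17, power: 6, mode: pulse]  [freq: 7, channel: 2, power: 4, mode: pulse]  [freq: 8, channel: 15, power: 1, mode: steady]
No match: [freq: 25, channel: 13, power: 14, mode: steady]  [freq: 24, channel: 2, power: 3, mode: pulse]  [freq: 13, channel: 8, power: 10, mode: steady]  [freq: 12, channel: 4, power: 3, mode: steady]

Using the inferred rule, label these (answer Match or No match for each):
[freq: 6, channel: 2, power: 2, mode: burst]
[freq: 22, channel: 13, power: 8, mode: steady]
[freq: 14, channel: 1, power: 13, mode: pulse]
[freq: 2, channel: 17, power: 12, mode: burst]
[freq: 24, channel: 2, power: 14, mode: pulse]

The distinguishing property — freq ≤ 8 — holds for all the 'Match' cases and none of the 'No match' cases.
[freq: 6, channel: 2, power: 2, mode: burst]: freq = 6 — matches, so Match. [freq: 22, channel: 13, power: 8, mode: steady]: freq = 22 — fails the rule, so No match. [freq: 14, channel: 1, power: 13, mode: pulse]: freq = 14 — fails the rule, so No match. [freq: 2, channel: 17, power: 12, mode: burst]: freq = 2 — matches, so Match. [freq: 24, channel: 2, power: 14, mode: pulse]: freq = 24 — fails the rule, so No match.

Match, No match, No match, Match, No match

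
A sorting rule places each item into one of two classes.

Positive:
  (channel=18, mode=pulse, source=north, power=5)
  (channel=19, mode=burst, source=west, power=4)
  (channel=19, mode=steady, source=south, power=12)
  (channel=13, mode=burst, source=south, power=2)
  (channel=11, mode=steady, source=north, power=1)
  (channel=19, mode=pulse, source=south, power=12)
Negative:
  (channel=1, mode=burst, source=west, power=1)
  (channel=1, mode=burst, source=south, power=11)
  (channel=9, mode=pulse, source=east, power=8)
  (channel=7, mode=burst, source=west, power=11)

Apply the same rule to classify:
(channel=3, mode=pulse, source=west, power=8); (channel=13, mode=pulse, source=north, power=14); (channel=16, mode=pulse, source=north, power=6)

The classifier is using: channel ≥ 11.
(channel=3, mode=pulse, source=west, power=8): channel = 3, fails this test → Negative. (channel=13, mode=pulse, source=north, power=14): channel = 13, matches → Positive. (channel=16, mode=pulse, source=north, power=6): channel = 16, matches → Positive.

Negative, Positive, Positive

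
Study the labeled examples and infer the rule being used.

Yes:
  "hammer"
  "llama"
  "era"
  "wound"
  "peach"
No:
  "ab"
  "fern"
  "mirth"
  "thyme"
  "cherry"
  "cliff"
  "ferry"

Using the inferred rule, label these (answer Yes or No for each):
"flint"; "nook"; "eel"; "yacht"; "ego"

No, Yes, Yes, No, Yes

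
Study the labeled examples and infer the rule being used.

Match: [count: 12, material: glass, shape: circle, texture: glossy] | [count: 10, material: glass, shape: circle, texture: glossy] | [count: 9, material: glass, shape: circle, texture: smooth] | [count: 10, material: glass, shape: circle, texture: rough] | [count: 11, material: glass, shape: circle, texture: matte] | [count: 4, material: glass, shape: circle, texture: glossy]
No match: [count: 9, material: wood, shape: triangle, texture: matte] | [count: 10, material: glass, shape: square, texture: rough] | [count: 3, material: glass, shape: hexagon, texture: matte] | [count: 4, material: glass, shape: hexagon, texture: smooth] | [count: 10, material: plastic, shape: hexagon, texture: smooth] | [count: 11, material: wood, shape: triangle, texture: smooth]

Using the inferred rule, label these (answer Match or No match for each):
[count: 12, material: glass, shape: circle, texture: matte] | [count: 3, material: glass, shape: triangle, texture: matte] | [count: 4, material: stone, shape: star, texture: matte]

Match, No match, No match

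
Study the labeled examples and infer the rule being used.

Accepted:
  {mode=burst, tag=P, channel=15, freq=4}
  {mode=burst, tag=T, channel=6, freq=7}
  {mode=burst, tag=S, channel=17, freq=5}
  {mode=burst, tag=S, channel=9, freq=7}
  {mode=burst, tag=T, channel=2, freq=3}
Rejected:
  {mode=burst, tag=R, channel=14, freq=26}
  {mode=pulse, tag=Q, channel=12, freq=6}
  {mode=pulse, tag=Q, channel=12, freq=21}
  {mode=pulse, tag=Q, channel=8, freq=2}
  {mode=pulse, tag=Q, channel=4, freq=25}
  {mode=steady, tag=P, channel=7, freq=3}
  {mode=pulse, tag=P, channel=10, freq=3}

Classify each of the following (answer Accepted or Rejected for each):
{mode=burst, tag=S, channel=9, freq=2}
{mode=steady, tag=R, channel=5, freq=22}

Accepted, Rejected

The common property of the 'Accepted' items is: mode is burst AND freq ≤ 7. No 'Rejected' item has it.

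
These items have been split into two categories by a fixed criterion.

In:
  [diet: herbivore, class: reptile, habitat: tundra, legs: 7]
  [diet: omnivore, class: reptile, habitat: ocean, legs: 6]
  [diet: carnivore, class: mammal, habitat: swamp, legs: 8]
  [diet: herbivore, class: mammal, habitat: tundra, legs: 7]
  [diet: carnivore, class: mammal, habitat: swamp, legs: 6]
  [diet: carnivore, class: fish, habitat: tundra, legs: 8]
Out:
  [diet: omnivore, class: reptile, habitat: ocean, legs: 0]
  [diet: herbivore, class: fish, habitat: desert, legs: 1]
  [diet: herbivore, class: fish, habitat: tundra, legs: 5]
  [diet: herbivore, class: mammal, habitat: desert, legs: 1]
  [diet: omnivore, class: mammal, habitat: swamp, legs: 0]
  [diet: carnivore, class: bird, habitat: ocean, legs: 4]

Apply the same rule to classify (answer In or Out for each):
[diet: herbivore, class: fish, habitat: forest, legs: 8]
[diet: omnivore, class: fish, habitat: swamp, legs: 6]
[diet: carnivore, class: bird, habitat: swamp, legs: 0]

In, In, Out

Every 'In' example satisfies: legs ≥ 6. None of the 'Out' examples do.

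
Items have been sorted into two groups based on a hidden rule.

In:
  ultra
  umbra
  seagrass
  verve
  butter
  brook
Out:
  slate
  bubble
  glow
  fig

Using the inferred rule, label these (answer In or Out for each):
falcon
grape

Out, In

The classifier is using: contains 'r'.
falcon — no 'r', hence Out. grape — has 'r', hence In.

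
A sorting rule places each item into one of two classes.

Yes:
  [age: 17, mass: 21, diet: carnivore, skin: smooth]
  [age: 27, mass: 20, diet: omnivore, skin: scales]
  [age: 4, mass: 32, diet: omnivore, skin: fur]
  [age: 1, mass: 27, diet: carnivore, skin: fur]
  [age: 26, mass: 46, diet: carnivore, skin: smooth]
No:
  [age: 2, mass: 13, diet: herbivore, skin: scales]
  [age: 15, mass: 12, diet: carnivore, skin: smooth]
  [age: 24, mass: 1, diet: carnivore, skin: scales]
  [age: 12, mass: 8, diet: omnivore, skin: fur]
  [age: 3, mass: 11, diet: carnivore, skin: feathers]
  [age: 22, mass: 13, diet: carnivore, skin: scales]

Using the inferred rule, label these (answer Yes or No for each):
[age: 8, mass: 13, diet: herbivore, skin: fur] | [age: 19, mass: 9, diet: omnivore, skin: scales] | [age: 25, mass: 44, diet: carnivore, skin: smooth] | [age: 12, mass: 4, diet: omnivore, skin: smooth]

No, No, Yes, No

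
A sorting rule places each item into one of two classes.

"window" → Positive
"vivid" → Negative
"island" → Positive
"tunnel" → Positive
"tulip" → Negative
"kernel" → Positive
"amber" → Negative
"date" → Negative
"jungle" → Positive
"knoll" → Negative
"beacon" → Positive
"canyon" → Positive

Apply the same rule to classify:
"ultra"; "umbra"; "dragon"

The common property of the 'Positive' items is: length 6. No 'Negative' item has it.
"ultra": length 5 — doesn't match, so Negative.
"umbra": length 5 — doesn't match, so Negative.
"dragon": length 6 — matches, so Positive.

Negative, Negative, Positive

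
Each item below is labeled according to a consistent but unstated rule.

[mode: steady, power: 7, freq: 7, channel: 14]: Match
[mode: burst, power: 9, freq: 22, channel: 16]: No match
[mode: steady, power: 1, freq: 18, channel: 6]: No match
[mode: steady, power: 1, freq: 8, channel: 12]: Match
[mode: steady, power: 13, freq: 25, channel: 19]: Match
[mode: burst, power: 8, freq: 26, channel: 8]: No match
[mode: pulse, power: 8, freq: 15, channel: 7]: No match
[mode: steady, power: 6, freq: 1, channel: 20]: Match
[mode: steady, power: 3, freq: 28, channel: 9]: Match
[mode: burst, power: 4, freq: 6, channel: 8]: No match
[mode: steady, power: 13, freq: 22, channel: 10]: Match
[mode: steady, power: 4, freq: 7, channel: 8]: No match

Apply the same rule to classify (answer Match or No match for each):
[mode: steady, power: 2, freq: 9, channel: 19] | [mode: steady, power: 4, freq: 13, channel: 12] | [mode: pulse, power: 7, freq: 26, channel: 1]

Match, Match, No match

Rule: mode is steady AND channel ≥ 9. This holds for each 'Match' example and fails for each 'No match' one.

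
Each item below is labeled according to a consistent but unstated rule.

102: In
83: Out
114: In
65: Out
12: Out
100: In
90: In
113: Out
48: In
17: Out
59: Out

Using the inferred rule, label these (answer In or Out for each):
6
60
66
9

Out, In, In, Out

One predicate separates the groups cleanly: even AND at least 17.
6: 6 is even, 6 < 17 — does not satisfy this, so Out. 60: 60 is even, 60 ≥ 17 — meets the rule, so In. 66: 66 is even, 66 ≥ 17 — meets the rule, so In. 9: 9 is odd, 9 < 17 — does not satisfy this, so Out.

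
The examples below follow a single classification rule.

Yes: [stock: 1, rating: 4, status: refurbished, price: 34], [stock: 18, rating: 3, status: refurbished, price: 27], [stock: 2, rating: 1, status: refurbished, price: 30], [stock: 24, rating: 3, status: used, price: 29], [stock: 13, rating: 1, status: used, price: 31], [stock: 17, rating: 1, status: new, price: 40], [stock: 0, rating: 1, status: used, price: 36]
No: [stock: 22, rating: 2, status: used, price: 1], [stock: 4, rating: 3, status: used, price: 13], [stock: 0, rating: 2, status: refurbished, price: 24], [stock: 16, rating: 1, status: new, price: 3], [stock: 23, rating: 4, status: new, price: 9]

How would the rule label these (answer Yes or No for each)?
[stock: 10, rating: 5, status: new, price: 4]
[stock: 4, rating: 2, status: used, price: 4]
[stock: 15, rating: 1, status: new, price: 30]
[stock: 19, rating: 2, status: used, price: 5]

No, No, Yes, No

The pattern is that an item is 'Yes' exactly when: price ≥ 27.
[stock: 10, rating: 5, status: new, price: 4] — price = 4, hence No. [stock: 4, rating: 2, status: used, price: 4] — price = 4, hence No. [stock: 15, rating: 1, status: new, price: 30] — price = 30, hence Yes. [stock: 19, rating: 2, status: used, price: 5] — price = 5, hence No.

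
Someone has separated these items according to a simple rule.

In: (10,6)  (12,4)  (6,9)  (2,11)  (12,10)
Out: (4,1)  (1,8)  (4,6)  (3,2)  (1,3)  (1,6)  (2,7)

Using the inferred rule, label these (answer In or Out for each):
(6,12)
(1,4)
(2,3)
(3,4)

The classifier is using: sum ≥ 13.

In, Out, Out, Out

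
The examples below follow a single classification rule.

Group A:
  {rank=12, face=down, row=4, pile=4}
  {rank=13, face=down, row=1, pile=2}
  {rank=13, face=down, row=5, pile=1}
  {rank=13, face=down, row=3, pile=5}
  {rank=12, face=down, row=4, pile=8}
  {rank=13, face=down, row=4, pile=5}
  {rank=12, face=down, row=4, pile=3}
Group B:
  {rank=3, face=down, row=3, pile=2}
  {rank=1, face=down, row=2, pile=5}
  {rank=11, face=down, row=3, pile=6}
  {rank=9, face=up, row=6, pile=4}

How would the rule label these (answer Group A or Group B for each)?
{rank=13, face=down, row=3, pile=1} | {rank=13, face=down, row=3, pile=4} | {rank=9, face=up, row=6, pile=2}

Group A, Group A, Group B

All 'Group A' examples share one property — rank ≥ 12 — and every 'Group B' example lacks it.
{rank=13, face=down, row=3, pile=1}: rank = 13 — checks out, so Group A. {rank=13, face=down, row=3, pile=4}: rank = 13 — checks out, so Group A. {rank=9, face=up, row=6, pile=2}: rank = 9 — does not satisfy this, so Group B.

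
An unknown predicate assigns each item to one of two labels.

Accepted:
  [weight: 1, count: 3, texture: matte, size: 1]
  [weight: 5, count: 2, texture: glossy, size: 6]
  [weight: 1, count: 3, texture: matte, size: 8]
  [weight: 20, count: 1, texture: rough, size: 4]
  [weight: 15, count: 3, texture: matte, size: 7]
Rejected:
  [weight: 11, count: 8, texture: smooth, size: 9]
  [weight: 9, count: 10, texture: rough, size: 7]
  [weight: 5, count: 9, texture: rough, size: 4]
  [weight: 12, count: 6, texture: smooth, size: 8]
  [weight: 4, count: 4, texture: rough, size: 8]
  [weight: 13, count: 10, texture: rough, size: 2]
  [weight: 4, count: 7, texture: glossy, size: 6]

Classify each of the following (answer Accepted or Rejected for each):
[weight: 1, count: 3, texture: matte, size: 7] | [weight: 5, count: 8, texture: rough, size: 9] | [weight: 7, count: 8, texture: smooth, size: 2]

Accepted, Rejected, Rejected

The distinguishing property — count ≤ 3 — holds for all the 'Accepted' cases and none of the 'Rejected' cases.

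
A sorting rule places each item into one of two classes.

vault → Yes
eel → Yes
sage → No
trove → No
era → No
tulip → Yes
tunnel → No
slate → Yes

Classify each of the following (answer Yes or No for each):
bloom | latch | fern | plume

Yes, Yes, No, Yes

Rule: odd length AND contains 'l'. This holds for each 'Yes' example and fails for each 'No' one.
bloom → length 5, has 'l' → Yes.
latch → length 5, has 'l' → Yes.
fern → length 4, no 'l' → No.
plume → length 5, has 'l' → Yes.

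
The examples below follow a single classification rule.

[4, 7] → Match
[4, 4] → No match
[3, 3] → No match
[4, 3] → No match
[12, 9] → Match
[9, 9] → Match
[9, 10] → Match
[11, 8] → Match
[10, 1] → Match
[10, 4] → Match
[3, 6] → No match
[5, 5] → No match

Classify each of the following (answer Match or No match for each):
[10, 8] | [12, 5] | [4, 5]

Match, Match, No match

A rule that fits every label: sum ≥ 11 — true of each 'Match' example, false of each 'No match' one.
[10, 8] — 10+8 = 18, hence Match.
[12, 5] — 12+5 = 17, hence Match.
[4, 5] — 4+5 = 9, hence No match.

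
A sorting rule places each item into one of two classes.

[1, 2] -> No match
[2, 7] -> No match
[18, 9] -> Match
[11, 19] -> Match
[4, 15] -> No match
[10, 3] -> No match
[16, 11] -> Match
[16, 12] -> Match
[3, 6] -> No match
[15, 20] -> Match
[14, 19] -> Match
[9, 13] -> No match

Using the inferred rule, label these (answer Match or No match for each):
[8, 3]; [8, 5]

No match, No match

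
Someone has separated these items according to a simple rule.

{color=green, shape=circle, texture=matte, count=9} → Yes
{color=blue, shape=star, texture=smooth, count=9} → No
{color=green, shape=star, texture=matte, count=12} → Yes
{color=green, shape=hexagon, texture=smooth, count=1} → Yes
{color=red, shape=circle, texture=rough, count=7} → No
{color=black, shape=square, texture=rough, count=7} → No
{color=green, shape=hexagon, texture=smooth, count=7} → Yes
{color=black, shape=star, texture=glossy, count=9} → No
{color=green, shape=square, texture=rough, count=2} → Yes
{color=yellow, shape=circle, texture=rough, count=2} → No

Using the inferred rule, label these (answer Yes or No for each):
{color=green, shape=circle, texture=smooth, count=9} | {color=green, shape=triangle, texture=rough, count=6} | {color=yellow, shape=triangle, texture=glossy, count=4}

A rule that fits every label: color is green — true of each 'Yes' example, false of each 'No' one.

Yes, Yes, No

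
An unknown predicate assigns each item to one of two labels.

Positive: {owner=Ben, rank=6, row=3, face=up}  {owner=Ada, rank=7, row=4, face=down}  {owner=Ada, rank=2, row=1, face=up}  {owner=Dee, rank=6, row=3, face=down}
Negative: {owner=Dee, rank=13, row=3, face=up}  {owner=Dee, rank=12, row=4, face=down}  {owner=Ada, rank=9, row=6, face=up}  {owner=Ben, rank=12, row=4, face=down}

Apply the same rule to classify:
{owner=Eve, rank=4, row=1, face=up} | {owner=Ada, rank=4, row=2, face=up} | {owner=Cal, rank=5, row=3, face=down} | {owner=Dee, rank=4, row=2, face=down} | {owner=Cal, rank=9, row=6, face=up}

Positive, Positive, Positive, Positive, Negative

The common property of the 'Positive' items is: rank ≤ 7. No 'Negative' item has it.
{owner=Eve, rank=4, row=1, face=up}: rank = 4 — satisfies this, so Positive.
{owner=Ada, rank=4, row=2, face=up}: rank = 4 — satisfies this, so Positive.
{owner=Cal, rank=5, row=3, face=down}: rank = 5 — satisfies this, so Positive.
{owner=Dee, rank=4, row=2, face=down}: rank = 4 — satisfies this, so Positive.
{owner=Cal, rank=9, row=6, face=up}: rank = 9 — fails the rule, so Negative.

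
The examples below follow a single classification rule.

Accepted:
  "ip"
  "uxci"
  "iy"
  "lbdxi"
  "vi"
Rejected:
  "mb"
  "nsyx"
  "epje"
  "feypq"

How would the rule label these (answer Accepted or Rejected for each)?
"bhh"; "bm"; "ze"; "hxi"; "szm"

Comparing the two groups points to one rule — contains 'i'.

Rejected, Rejected, Rejected, Accepted, Rejected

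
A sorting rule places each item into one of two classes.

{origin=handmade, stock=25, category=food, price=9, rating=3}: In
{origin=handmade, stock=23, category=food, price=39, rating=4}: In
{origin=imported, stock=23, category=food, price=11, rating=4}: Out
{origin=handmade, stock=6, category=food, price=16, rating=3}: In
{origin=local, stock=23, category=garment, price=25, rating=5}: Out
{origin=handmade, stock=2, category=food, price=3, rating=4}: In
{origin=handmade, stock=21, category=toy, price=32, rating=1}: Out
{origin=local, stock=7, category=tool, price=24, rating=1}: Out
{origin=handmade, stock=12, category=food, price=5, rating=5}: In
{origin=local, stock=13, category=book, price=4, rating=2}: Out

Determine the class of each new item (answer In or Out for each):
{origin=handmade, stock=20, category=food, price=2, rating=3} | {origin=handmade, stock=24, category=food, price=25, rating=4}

In, In

The classifier is using: category is food AND origin is handmade.
{origin=handmade, stock=20, category=food, price=2, rating=3}: In (category is food, origin is handmade).
{origin=handmade, stock=24, category=food, price=25, rating=4}: In (category is food, origin is handmade).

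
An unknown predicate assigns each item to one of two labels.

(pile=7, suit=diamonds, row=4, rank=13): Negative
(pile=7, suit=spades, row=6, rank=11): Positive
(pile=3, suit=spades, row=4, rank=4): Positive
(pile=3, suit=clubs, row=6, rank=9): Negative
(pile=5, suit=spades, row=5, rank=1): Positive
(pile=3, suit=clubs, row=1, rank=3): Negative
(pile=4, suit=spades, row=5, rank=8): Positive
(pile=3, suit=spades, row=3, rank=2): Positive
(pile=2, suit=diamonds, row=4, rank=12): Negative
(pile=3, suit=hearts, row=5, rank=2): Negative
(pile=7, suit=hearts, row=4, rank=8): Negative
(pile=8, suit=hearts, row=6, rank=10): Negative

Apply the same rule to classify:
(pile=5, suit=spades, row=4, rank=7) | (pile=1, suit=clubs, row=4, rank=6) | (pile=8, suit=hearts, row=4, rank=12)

Positive, Negative, Negative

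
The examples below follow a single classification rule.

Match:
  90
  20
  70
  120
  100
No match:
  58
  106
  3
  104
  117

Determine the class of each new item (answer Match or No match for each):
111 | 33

The common property of the 'Match' items is: multiple of 5. No 'No match' item has it.
111 → 111 = 5·22 + 1 → No match. 33 → 33 = 5·6 + 3 → No match.

No match, No match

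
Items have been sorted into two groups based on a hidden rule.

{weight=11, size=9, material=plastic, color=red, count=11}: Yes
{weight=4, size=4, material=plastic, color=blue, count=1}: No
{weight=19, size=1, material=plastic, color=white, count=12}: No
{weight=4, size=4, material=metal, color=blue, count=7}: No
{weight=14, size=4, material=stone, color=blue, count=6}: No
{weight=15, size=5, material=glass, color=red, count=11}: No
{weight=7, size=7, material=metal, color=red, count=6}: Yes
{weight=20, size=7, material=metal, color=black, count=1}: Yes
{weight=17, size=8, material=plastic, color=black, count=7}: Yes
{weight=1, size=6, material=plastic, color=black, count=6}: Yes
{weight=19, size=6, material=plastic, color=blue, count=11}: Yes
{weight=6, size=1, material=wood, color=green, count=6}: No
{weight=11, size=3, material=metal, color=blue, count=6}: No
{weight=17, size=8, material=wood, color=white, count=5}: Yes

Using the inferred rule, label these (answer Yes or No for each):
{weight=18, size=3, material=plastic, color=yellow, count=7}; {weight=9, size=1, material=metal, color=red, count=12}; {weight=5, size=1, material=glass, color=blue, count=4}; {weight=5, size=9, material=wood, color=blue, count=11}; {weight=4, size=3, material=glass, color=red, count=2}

No, No, No, Yes, No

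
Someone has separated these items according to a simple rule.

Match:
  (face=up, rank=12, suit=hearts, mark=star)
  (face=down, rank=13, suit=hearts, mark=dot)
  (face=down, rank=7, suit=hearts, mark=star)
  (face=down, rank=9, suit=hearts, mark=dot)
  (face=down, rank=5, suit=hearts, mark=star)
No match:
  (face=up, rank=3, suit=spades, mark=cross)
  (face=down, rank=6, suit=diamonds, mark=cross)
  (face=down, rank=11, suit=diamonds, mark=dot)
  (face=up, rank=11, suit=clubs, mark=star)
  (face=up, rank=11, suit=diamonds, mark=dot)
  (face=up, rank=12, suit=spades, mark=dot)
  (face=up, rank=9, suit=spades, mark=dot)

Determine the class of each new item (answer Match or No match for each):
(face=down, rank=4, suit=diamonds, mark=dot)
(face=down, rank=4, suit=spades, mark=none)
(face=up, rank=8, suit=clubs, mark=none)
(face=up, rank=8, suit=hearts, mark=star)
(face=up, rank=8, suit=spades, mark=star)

The pattern is that an item is 'Match' exactly when: suit is hearts.
(face=down, rank=4, suit=diamonds, mark=dot): suit is diamonds, doesn't qualify → No match. (face=down, rank=4, suit=spades, mark=none): suit is spades, doesn't qualify → No match. (face=up, rank=8, suit=clubs, mark=none): suit is clubs, doesn't qualify → No match. (face=up, rank=8, suit=hearts, mark=star): suit is hearts, qualifies → Match. (face=up, rank=8, suit=spades, mark=star): suit is spades, doesn't qualify → No match.

No match, No match, No match, Match, No match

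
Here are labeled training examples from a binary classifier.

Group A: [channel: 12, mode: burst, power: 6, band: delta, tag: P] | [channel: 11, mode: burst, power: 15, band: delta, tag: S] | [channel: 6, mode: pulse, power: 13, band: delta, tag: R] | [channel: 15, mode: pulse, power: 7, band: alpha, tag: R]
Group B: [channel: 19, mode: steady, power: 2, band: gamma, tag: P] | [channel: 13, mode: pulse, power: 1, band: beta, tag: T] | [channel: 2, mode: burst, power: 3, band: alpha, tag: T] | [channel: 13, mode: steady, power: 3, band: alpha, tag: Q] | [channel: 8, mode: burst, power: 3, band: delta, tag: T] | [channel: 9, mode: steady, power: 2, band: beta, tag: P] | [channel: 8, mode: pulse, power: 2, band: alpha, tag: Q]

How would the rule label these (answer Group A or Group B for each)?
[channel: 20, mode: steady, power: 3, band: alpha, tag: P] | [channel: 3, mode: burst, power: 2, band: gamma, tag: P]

The common property of the 'Group A' items is: power ≥ 6. No 'Group B' item has it.
[channel: 20, mode: steady, power: 3, band: alpha, tag: P] — power = 3, hence Group B.
[channel: 3, mode: burst, power: 2, band: gamma, tag: P] — power = 2, hence Group B.

Group B, Group B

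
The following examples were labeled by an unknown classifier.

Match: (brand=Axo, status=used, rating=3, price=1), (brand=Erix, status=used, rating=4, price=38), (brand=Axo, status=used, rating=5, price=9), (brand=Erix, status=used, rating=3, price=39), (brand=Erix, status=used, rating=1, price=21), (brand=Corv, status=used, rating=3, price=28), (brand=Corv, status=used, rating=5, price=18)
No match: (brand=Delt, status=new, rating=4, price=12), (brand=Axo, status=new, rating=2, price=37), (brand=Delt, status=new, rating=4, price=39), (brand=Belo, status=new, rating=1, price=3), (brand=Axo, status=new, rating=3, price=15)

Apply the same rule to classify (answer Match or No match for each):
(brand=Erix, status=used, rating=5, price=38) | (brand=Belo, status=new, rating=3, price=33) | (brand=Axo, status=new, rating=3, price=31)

Match, No match, No match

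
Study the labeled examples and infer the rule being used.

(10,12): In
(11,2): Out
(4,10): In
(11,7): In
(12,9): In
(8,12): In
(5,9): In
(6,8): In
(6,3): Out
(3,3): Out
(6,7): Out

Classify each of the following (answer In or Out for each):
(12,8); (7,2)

One predicate separates the groups cleanly: sum ≥ 14.
(12,8): In (12+8 = 20). (7,2): Out (7+2 = 9).

In, Out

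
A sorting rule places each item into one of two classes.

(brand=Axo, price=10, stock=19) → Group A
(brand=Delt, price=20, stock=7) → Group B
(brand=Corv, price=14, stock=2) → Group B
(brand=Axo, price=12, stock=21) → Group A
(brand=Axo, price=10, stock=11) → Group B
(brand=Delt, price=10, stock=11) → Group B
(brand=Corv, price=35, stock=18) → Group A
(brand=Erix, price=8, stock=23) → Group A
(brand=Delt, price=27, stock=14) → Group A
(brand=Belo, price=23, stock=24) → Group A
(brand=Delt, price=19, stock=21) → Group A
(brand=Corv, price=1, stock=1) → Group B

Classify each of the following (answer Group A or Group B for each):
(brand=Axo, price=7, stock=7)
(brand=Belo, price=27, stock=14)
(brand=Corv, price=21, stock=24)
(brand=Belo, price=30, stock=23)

Group B, Group A, Group A, Group A

Every 'Group A' example satisfies: stock ≥ 14. None of the 'Group B' examples do.
(brand=Axo, price=7, stock=7): stock = 7, does not satisfy this → Group B. (brand=Belo, price=27, stock=14): stock = 14, qualifies → Group A. (brand=Corv, price=21, stock=24): stock = 24, qualifies → Group A. (brand=Belo, price=30, stock=23): stock = 23, qualifies → Group A.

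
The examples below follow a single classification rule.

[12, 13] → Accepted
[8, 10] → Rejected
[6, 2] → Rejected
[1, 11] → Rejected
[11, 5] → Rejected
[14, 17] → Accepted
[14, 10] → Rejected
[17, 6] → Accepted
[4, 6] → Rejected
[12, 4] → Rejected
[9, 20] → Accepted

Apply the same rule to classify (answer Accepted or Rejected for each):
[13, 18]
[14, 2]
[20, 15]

The simplest hypothesis consistent with all the labels is: sum is odd.
[13, 18]: 13+18 = 31, qualifies → Accepted.
[14, 2]: 14+2 = 16, does not fit → Rejected.
[20, 15]: 20+15 = 35, qualifies → Accepted.

Accepted, Rejected, Accepted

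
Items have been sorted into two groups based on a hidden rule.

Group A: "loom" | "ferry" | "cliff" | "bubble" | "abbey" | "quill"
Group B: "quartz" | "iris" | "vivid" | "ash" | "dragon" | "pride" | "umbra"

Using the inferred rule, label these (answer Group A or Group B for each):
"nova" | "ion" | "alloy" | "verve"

Group B, Group B, Group A, Group B

The rule appears to be: has a double letter.
"nova": Group B (no doubled letter). "ion": Group B (no doubled letter). "alloy": Group A ('ll' doubled). "verve": Group B (no doubled letter).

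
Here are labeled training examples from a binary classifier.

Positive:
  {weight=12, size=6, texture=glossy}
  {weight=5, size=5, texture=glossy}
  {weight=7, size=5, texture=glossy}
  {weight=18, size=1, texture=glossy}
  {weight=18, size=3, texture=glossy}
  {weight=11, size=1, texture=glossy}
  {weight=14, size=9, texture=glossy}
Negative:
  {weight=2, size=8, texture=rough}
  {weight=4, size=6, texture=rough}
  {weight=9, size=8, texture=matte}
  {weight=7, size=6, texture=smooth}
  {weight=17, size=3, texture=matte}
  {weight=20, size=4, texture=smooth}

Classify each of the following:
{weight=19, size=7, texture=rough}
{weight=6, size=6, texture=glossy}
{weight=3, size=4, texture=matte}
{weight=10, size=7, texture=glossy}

One predicate separates the groups cleanly: texture is glossy.
{weight=19, size=7, texture=rough} → texture is rough → Negative.
{weight=6, size=6, texture=glossy} → texture is glossy → Positive.
{weight=3, size=4, texture=matte} → texture is matte → Negative.
{weight=10, size=7, texture=glossy} → texture is glossy → Positive.

Negative, Positive, Negative, Positive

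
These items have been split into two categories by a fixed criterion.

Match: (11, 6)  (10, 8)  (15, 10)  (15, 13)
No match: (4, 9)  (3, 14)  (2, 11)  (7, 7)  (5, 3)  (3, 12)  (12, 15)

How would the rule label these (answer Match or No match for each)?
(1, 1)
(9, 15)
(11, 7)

The distinguishing property — first > second AND sum ≥ 13 — holds for all the 'Match' cases and none of the 'No match' cases.
(1, 1): No match (1 = 1, 1+1 = 2). (9, 15): No match (9 < 15, 9+15 = 24). (11, 7): Match (11 > 7, 11+7 = 18).

No match, No match, Match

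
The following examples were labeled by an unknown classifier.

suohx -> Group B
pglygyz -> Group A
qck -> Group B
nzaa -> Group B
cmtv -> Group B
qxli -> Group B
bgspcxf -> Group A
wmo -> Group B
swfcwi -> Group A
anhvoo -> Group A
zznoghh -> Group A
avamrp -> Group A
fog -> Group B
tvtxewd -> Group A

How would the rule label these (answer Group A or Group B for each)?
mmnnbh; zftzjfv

Group A, Group A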